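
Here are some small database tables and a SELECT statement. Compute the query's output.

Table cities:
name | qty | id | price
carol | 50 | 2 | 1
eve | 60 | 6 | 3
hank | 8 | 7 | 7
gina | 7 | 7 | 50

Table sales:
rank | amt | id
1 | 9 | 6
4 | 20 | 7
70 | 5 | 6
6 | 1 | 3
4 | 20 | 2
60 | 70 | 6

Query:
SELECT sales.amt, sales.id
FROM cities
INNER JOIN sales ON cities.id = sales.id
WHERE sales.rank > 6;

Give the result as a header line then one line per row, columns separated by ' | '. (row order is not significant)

== RESULT ==
sales.amt | sales.id
5 | 6
70 | 6

Derivation:
After JOIN sales (6 rows):
cities.name | cities.qty | cities.id | cities.price | sales.rank | sales.amt | sales.id
carol | 50 | 2 | 1 | 4 | 20 | 2
eve | 60 | 6 | 3 | 1 | 9 | 6
eve | 60 | 6 | 3 | 70 | 5 | 6
eve | 60 | 6 | 3 | 60 | 70 | 6
hank | 8 | 7 | 7 | 4 | 20 | 7
gina | 7 | 7 | 50 | 4 | 20 | 7
After WHERE (2 rows):
cities.name | cities.qty | cities.id | cities.price | sales.rank | sales.amt | sales.id
eve | 60 | 6 | 3 | 70 | 5 | 6
eve | 60 | 6 | 3 | 60 | 70 | 6
After SELECT (2 rows):
sales.amt | sales.id
5 | 6
70 | 6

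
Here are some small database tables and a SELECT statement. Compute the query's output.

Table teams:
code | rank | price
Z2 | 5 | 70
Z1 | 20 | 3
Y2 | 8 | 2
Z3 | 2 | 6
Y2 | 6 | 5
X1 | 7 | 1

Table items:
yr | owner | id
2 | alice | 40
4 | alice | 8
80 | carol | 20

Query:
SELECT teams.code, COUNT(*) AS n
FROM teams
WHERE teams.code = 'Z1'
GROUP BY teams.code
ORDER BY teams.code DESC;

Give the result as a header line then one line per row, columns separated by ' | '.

After WHERE (1 rows):
teams.code | teams.rank | teams.price
Z1 | 20 | 3
After GROUP BY (1 rows):
teams.code | n
Z1 | 1
After ORDER BY (1 rows):
teams.code | n
Z1 | 1

== RESULT ==
teams.code | n
Z1 | 1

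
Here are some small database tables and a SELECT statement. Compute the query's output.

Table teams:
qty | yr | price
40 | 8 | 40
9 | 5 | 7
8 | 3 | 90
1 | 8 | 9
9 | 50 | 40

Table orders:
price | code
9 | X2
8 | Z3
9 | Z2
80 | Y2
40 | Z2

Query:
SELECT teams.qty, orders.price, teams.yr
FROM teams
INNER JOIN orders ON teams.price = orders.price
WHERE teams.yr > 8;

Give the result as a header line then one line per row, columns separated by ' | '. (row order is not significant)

== RESULT ==
teams.qty | orders.price | teams.yr
9 | 40 | 50

Derivation:
After JOIN orders (4 rows):
teams.qty | teams.yr | teams.price | orders.price | orders.code
40 | 8 | 40 | 40 | Z2
1 | 8 | 9 | 9 | X2
1 | 8 | 9 | 9 | Z2
9 | 50 | 40 | 40 | Z2
After WHERE (1 rows):
teams.qty | teams.yr | teams.price | orders.price | orders.code
9 | 50 | 40 | 40 | Z2
After SELECT (1 rows):
teams.qty | orders.price | teams.yr
9 | 40 | 50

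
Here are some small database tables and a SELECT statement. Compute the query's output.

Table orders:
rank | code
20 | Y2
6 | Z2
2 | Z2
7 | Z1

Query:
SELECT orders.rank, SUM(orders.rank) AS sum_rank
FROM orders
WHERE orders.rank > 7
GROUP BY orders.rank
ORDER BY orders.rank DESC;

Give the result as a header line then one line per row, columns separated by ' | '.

After WHERE (1 rows):
orders.rank | orders.code
20 | Y2
After GROUP BY (1 rows):
orders.rank | sum_rank
20 | 20
After ORDER BY (1 rows):
orders.rank | sum_rank
20 | 20

== RESULT ==
orders.rank | sum_rank
20 | 20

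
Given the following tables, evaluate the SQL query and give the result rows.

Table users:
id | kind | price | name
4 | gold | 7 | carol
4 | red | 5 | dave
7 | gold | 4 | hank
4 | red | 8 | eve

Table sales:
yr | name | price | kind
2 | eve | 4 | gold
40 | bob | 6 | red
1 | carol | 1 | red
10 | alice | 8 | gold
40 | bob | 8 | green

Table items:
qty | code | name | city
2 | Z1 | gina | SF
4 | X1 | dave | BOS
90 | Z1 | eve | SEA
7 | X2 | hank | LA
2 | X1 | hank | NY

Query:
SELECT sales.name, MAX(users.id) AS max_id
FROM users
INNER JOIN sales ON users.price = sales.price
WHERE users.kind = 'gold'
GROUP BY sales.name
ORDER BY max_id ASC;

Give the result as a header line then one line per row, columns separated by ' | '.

== RESULT ==
sales.name | max_id
eve | 7

Derivation:
After JOIN sales (3 rows):
users.id | users.kind | users.price | users.name | sales.yr | sales.name | sales.price | sales.kind
7 | gold | 4 | hank | 2 | eve | 4 | gold
4 | red | 8 | eve | 10 | alice | 8 | gold
4 | red | 8 | eve | 40 | bob | 8 | green
After WHERE (1 rows):
users.id | users.kind | users.price | users.name | sales.yr | sales.name | sales.price | sales.kind
7 | gold | 4 | hank | 2 | eve | 4 | gold
After GROUP BY (1 rows):
sales.name | max_id
eve | 7
After ORDER BY (1 rows):
sales.name | max_id
eve | 7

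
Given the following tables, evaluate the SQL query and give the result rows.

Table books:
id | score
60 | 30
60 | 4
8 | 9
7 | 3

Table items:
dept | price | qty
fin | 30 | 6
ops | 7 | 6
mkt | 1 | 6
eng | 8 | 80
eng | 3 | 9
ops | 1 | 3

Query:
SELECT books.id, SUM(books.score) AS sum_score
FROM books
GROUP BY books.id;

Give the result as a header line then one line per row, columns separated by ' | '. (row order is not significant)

== RESULT ==
books.id | sum_score
60 | 34
8 | 9
7 | 3

Derivation:
After GROUP BY (3 rows):
books.id | sum_score
60 | 34
8 | 9
7 | 3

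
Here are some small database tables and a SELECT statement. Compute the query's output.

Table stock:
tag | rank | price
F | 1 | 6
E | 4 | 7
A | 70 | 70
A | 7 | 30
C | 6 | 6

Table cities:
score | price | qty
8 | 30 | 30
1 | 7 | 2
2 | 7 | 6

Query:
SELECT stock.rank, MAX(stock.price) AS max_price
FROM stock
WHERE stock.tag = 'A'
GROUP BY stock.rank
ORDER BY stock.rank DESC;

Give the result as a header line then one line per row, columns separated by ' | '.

== RESULT ==
stock.rank | max_price
70 | 70
7 | 30

Derivation:
After WHERE (2 rows):
stock.tag | stock.rank | stock.price
A | 70 | 70
A | 7 | 30
After GROUP BY (2 rows):
stock.rank | max_price
70 | 70
7 | 30
After ORDER BY (2 rows):
stock.rank | max_price
70 | 70
7 | 30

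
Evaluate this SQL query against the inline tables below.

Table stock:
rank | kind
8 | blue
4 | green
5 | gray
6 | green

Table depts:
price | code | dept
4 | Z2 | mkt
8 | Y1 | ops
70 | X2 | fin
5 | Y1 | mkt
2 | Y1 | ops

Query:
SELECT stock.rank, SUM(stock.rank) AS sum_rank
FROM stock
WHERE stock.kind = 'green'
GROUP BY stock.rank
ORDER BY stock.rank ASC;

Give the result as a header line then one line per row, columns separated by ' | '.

== RESULT ==
stock.rank | sum_rank
4 | 4
6 | 6

Derivation:
After WHERE (2 rows):
stock.rank | stock.kind
4 | green
6 | green
After GROUP BY (2 rows):
stock.rank | sum_rank
4 | 4
6 | 6
After ORDER BY (2 rows):
stock.rank | sum_rank
4 | 4
6 | 6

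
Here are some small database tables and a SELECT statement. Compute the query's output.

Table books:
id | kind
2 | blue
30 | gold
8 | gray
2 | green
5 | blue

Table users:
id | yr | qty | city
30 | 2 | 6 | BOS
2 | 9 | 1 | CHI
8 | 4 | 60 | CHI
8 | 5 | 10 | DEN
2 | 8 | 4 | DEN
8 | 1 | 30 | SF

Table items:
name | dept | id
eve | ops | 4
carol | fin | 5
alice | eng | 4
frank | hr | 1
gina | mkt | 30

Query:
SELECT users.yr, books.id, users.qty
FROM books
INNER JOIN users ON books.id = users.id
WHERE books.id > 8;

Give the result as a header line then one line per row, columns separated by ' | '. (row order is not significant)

== RESULT ==
users.yr | books.id | users.qty
2 | 30 | 6

Derivation:
After JOIN users (8 rows):
books.id | books.kind | users.id | users.yr | users.qty | users.city
2 | blue | 2 | 9 | 1 | CHI
2 | blue | 2 | 8 | 4 | DEN
30 | gold | 30 | 2 | 6 | BOS
8 | gray | 8 | 4 | 60 | CHI
8 | gray | 8 | 5 | 10 | DEN
8 | gray | 8 | 1 | 30 | SF
2 | green | 2 | 9 | 1 | CHI
2 | green | 2 | 8 | 4 | DEN
After WHERE (1 rows):
books.id | books.kind | users.id | users.yr | users.qty | users.city
30 | gold | 30 | 2 | 6 | BOS
After SELECT (1 rows):
users.yr | books.id | users.qty
2 | 30 | 6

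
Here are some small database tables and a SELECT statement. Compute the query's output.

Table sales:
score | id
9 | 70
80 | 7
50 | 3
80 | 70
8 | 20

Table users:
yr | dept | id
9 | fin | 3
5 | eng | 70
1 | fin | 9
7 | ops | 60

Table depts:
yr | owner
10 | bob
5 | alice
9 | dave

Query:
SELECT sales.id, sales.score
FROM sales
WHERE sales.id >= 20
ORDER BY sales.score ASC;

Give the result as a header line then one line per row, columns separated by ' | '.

After WHERE (3 rows):
sales.score | sales.id
9 | 70
80 | 70
8 | 20
After SELECT (3 rows):
sales.id | sales.score
70 | 9
70 | 80
20 | 8
After ORDER BY (3 rows):
sales.id | sales.score
20 | 8
70 | 9
70 | 80

== RESULT ==
sales.id | sales.score
20 | 8
70 | 9
70 | 80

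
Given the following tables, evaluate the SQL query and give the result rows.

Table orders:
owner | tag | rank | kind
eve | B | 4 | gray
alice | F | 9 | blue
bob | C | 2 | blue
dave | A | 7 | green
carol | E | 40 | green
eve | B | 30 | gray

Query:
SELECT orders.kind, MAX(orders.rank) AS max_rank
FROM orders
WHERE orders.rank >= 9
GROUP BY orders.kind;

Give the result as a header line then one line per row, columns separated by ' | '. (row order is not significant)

After WHERE (3 rows):
orders.owner | orders.tag | orders.rank | orders.kind
alice | F | 9 | blue
carol | E | 40 | green
eve | B | 30 | gray
After GROUP BY (3 rows):
orders.kind | max_rank
blue | 9
green | 40
gray | 30

== RESULT ==
orders.kind | max_rank
blue | 9
green | 40
gray | 30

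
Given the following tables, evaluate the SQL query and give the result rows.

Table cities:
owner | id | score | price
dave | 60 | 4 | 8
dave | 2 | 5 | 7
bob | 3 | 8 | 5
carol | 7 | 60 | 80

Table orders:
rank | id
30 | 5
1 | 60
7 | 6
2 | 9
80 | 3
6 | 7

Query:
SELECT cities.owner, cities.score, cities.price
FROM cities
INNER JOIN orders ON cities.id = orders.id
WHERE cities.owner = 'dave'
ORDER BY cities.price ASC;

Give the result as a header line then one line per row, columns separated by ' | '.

After JOIN orders (3 rows):
cities.owner | cities.id | cities.score | cities.price | orders.rank | orders.id
dave | 60 | 4 | 8 | 1 | 60
bob | 3 | 8 | 5 | 80 | 3
carol | 7 | 60 | 80 | 6 | 7
After WHERE (1 rows):
cities.owner | cities.id | cities.score | cities.price | orders.rank | orders.id
dave | 60 | 4 | 8 | 1 | 60
After SELECT (1 rows):
cities.owner | cities.score | cities.price
dave | 4 | 8
After ORDER BY (1 rows):
cities.owner | cities.score | cities.price
dave | 4 | 8

== RESULT ==
cities.owner | cities.score | cities.price
dave | 4 | 8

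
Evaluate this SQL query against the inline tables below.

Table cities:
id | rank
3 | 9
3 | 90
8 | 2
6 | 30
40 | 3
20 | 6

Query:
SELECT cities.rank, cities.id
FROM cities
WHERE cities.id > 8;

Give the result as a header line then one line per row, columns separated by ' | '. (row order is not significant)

After WHERE (2 rows):
cities.id | cities.rank
40 | 3
20 | 6
After SELECT (2 rows):
cities.rank | cities.id
3 | 40
6 | 20

== RESULT ==
cities.rank | cities.id
3 | 40
6 | 20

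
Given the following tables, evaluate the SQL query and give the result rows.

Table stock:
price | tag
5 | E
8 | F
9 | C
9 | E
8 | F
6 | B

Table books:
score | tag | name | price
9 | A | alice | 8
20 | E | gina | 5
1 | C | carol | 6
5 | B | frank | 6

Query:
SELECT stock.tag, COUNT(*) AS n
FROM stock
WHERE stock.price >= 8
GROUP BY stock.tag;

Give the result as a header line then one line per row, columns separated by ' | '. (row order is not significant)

== RESULT ==
stock.tag | n
F | 2
C | 1
E | 1

Derivation:
After WHERE (4 rows):
stock.price | stock.tag
8 | F
9 | C
9 | E
8 | F
After GROUP BY (3 rows):
stock.tag | n
F | 2
C | 1
E | 1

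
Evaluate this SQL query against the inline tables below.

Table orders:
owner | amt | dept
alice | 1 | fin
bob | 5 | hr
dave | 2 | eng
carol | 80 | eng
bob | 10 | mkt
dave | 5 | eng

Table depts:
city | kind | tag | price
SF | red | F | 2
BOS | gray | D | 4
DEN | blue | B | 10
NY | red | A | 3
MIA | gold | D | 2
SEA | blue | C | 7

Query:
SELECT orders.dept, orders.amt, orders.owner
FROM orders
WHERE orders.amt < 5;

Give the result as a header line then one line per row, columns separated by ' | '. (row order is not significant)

After WHERE (2 rows):
orders.owner | orders.amt | orders.dept
alice | 1 | fin
dave | 2 | eng
After SELECT (2 rows):
orders.dept | orders.amt | orders.owner
fin | 1 | alice
eng | 2 | dave

== RESULT ==
orders.dept | orders.amt | orders.owner
fin | 1 | alice
eng | 2 | dave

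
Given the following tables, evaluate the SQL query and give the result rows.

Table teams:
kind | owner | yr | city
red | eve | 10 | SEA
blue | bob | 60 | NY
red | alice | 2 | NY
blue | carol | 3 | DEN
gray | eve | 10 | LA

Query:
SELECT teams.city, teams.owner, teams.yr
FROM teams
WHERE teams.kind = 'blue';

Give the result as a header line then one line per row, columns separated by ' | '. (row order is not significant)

== RESULT ==
teams.city | teams.owner | teams.yr
NY | bob | 60
DEN | carol | 3

Derivation:
After WHERE (2 rows):
teams.kind | teams.owner | teams.yr | teams.city
blue | bob | 60 | NY
blue | carol | 3 | DEN
After SELECT (2 rows):
teams.city | teams.owner | teams.yr
NY | bob | 60
DEN | carol | 3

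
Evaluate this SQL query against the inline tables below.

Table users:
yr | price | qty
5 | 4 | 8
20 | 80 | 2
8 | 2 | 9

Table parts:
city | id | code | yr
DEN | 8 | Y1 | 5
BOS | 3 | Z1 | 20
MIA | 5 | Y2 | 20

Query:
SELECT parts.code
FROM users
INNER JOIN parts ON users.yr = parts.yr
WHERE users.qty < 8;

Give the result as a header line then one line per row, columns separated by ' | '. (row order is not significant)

After JOIN parts (3 rows):
users.yr | users.price | users.qty | parts.city | parts.id | parts.code | parts.yr
5 | 4 | 8 | DEN | 8 | Y1 | 5
20 | 80 | 2 | BOS | 3 | Z1 | 20
20 | 80 | 2 | MIA | 5 | Y2 | 20
After WHERE (2 rows):
users.yr | users.price | users.qty | parts.city | parts.id | parts.code | parts.yr
20 | 80 | 2 | BOS | 3 | Z1 | 20
20 | 80 | 2 | MIA | 5 | Y2 | 20
After SELECT (2 rows):
parts.code
Z1
Y2

== RESULT ==
parts.code
Z1
Y2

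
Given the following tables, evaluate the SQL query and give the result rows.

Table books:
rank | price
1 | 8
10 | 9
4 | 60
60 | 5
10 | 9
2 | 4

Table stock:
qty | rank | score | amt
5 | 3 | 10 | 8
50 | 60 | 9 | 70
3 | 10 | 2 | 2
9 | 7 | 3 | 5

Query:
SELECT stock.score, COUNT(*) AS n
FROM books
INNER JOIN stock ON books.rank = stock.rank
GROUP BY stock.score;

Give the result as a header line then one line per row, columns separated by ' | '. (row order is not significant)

After JOIN stock (3 rows):
books.rank | books.price | stock.qty | stock.rank | stock.score | stock.amt
10 | 9 | 3 | 10 | 2 | 2
60 | 5 | 50 | 60 | 9 | 70
10 | 9 | 3 | 10 | 2 | 2
After GROUP BY (2 rows):
stock.score | n
2 | 2
9 | 1

== RESULT ==
stock.score | n
2 | 2
9 | 1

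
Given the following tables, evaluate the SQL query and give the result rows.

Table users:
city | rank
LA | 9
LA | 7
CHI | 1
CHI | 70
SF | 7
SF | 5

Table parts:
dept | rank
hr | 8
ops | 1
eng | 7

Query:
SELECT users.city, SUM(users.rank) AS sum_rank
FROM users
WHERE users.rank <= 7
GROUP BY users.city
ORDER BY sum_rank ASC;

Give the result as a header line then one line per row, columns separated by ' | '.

After WHERE (4 rows):
users.city | users.rank
LA | 7
CHI | 1
SF | 7
SF | 5
After GROUP BY (3 rows):
users.city | sum_rank
LA | 7
CHI | 1
SF | 12
After ORDER BY (3 rows):
users.city | sum_rank
CHI | 1
LA | 7
SF | 12

== RESULT ==
users.city | sum_rank
CHI | 1
LA | 7
SF | 12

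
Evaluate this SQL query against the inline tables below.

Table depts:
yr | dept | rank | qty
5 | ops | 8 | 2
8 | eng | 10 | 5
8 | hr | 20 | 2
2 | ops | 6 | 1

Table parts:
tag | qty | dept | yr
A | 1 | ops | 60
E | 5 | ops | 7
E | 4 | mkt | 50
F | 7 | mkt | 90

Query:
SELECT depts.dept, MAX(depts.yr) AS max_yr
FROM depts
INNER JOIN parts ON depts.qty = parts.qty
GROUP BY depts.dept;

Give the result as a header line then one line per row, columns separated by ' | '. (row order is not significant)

After JOIN parts (2 rows):
depts.yr | depts.dept | depts.rank | depts.qty | parts.tag | parts.qty | parts.dept | parts.yr
8 | eng | 10 | 5 | E | 5 | ops | 7
2 | ops | 6 | 1 | A | 1 | ops | 60
After GROUP BY (2 rows):
depts.dept | max_yr
eng | 8
ops | 2

== RESULT ==
depts.dept | max_yr
eng | 8
ops | 2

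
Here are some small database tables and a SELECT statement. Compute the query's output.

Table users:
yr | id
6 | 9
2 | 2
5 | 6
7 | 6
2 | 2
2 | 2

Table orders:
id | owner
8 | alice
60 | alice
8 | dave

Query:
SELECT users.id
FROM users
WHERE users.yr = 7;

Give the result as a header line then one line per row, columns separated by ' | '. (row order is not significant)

== RESULT ==
users.id
6

Derivation:
After WHERE (1 rows):
users.yr | users.id
7 | 6
After SELECT (1 rows):
users.id
6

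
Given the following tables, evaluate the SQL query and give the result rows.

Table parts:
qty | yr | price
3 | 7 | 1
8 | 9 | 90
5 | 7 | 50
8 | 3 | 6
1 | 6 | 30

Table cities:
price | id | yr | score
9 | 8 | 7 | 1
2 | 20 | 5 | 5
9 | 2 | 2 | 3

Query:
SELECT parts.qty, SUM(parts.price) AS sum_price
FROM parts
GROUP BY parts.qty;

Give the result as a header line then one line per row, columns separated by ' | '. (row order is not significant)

== RESULT ==
parts.qty | sum_price
3 | 1
8 | 96
5 | 50
1 | 30

Derivation:
After GROUP BY (4 rows):
parts.qty | sum_price
3 | 1
8 | 96
5 | 50
1 | 30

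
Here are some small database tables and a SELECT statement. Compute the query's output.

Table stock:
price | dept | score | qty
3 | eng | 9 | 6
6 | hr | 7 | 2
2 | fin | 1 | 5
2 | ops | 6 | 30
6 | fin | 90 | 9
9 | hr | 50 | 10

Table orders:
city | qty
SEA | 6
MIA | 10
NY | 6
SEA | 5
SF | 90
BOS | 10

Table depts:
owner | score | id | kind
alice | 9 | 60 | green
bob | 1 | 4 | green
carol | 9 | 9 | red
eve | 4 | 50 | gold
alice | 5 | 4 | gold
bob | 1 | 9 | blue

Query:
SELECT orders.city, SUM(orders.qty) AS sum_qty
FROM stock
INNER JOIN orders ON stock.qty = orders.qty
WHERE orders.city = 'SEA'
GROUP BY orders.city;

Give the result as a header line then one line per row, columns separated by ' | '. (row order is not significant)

== RESULT ==
orders.city | sum_qty
SEA | 11

Derivation:
After JOIN orders (5 rows):
stock.price | stock.dept | stock.score | stock.qty | orders.city | orders.qty
3 | eng | 9 | 6 | SEA | 6
3 | eng | 9 | 6 | NY | 6
2 | fin | 1 | 5 | SEA | 5
9 | hr | 50 | 10 | MIA | 10
9 | hr | 50 | 10 | BOS | 10
After WHERE (2 rows):
stock.price | stock.dept | stock.score | stock.qty | orders.city | orders.qty
3 | eng | 9 | 6 | SEA | 6
2 | fin | 1 | 5 | SEA | 5
After GROUP BY (1 rows):
orders.city | sum_qty
SEA | 11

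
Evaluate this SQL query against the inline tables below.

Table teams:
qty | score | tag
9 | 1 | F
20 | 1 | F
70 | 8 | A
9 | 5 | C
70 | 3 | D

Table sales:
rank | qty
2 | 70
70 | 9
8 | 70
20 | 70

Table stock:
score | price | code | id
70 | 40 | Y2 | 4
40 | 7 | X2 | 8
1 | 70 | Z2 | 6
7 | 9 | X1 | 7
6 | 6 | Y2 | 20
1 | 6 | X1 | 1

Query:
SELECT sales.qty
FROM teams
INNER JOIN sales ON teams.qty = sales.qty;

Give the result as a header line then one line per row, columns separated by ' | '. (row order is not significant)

After JOIN sales (8 rows):
teams.qty | teams.score | teams.tag | sales.rank | sales.qty
9 | 1 | F | 70 | 9
70 | 8 | A | 2 | 70
70 | 8 | A | 8 | 70
70 | 8 | A | 20 | 70
9 | 5 | C | 70 | 9
70 | 3 | D | 2 | 70
70 | 3 | D | 8 | 70
70 | 3 | D | 20 | 70
After SELECT (8 rows):
sales.qty
9
70
70
70
9
70
70
70

== RESULT ==
sales.qty
9
70
70
70
9
70
70
70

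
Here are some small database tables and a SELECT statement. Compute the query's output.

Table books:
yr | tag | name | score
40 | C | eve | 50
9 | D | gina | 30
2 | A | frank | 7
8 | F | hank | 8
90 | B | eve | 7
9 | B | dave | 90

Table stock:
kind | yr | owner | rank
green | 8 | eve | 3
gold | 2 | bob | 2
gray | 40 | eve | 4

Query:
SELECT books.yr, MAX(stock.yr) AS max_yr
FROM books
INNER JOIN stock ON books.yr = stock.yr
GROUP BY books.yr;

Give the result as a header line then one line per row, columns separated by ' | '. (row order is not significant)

After JOIN stock (3 rows):
books.yr | books.tag | books.name | books.score | stock.kind | stock.yr | stock.owner | stock.rank
40 | C | eve | 50 | gray | 40 | eve | 4
2 | A | frank | 7 | gold | 2 | bob | 2
8 | F | hank | 8 | green | 8 | eve | 3
After GROUP BY (3 rows):
books.yr | max_yr
40 | 40
2 | 2
8 | 8

== RESULT ==
books.yr | max_yr
40 | 40
2 | 2
8 | 8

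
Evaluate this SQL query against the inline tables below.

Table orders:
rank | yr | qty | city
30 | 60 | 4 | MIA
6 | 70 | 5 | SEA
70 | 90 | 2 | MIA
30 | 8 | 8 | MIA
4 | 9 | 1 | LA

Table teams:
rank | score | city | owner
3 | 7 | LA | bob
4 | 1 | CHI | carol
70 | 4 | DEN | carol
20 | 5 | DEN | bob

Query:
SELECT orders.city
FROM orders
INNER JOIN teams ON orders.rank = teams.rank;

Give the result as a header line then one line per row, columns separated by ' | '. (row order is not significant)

After JOIN teams (2 rows):
orders.rank | orders.yr | orders.qty | orders.city | teams.rank | teams.score | teams.city | teams.owner
70 | 90 | 2 | MIA | 70 | 4 | DEN | carol
4 | 9 | 1 | LA | 4 | 1 | CHI | carol
After SELECT (2 rows):
orders.city
MIA
LA

== RESULT ==
orders.city
MIA
LA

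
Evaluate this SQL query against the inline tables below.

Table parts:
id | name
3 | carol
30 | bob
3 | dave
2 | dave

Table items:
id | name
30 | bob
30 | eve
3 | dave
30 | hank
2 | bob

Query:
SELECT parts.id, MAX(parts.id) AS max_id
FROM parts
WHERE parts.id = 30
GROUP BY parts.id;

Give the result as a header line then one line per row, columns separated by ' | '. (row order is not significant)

After WHERE (1 rows):
parts.id | parts.name
30 | bob
After GROUP BY (1 rows):
parts.id | max_id
30 | 30

== RESULT ==
parts.id | max_id
30 | 30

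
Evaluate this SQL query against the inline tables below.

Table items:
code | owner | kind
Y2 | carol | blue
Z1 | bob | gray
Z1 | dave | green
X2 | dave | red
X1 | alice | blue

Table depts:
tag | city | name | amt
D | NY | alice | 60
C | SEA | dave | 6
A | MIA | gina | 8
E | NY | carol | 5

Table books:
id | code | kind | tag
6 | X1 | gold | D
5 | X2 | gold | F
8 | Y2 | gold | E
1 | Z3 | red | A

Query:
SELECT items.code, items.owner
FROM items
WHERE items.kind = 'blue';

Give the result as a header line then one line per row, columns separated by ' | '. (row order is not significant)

After WHERE (2 rows):
items.code | items.owner | items.kind
Y2 | carol | blue
X1 | alice | blue
After SELECT (2 rows):
items.code | items.owner
Y2 | carol
X1 | alice

== RESULT ==
items.code | items.owner
Y2 | carol
X1 | alice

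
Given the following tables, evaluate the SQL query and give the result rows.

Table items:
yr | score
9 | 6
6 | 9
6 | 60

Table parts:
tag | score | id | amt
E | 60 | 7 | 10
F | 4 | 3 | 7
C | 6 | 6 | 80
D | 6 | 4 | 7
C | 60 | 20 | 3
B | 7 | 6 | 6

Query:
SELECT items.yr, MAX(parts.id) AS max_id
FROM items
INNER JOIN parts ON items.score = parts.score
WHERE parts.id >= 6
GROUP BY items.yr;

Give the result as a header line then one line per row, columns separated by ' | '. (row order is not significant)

== RESULT ==
items.yr | max_id
9 | 6
6 | 20

Derivation:
After JOIN parts (4 rows):
items.yr | items.score | parts.tag | parts.score | parts.id | parts.amt
9 | 6 | C | 6 | 6 | 80
9 | 6 | D | 6 | 4 | 7
6 | 60 | E | 60 | 7 | 10
6 | 60 | C | 60 | 20 | 3
After WHERE (3 rows):
items.yr | items.score | parts.tag | parts.score | parts.id | parts.amt
9 | 6 | C | 6 | 6 | 80
6 | 60 | E | 60 | 7 | 10
6 | 60 | C | 60 | 20 | 3
After GROUP BY (2 rows):
items.yr | max_id
9 | 6
6 | 20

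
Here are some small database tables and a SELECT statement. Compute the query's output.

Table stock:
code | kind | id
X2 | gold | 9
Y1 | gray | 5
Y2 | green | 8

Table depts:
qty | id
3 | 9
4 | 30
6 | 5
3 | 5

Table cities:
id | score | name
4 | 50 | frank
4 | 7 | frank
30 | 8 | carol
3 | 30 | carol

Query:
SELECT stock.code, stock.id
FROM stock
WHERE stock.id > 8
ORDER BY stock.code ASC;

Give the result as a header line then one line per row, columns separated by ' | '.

== RESULT ==
stock.code | stock.id
X2 | 9

Derivation:
After WHERE (1 rows):
stock.code | stock.kind | stock.id
X2 | gold | 9
After SELECT (1 rows):
stock.code | stock.id
X2 | 9
After ORDER BY (1 rows):
stock.code | stock.id
X2 | 9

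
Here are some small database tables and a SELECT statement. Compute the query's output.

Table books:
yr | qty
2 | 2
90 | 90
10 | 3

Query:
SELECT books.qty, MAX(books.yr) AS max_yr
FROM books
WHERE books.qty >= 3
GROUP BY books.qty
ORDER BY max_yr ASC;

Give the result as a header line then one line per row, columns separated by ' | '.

After WHERE (2 rows):
books.yr | books.qty
90 | 90
10 | 3
After GROUP BY (2 rows):
books.qty | max_yr
90 | 90
3 | 10
After ORDER BY (2 rows):
books.qty | max_yr
3 | 10
90 | 90

== RESULT ==
books.qty | max_yr
3 | 10
90 | 90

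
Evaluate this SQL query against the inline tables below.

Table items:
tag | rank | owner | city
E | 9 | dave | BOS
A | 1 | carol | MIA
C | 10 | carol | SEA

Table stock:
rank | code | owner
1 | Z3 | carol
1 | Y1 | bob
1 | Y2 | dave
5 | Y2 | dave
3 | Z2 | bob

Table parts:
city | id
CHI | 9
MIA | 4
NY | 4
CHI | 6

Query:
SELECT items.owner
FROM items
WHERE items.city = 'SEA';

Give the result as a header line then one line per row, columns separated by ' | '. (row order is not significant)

== RESULT ==
items.owner
carol

Derivation:
After WHERE (1 rows):
items.tag | items.rank | items.owner | items.city
C | 10 | carol | SEA
After SELECT (1 rows):
items.owner
carol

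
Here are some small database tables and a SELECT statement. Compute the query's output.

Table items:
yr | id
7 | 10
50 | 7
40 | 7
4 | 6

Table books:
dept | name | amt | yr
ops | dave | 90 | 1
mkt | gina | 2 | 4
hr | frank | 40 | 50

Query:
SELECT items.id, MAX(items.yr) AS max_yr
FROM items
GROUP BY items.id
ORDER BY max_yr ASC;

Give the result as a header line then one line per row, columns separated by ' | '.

== RESULT ==
items.id | max_yr
6 | 4
10 | 7
7 | 50

Derivation:
After GROUP BY (3 rows):
items.id | max_yr
10 | 7
7 | 50
6 | 4
After ORDER BY (3 rows):
items.id | max_yr
6 | 4
10 | 7
7 | 50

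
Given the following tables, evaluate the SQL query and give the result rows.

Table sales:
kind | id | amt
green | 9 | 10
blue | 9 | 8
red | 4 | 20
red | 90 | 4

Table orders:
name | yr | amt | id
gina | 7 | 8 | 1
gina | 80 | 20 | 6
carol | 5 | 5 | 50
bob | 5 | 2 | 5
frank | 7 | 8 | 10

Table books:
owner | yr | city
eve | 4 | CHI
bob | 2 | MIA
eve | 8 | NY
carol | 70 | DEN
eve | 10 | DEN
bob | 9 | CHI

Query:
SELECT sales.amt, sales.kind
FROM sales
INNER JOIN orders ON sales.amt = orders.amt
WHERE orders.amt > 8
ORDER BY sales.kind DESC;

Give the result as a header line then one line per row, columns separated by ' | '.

After JOIN orders (3 rows):
sales.kind | sales.id | sales.amt | orders.name | orders.yr | orders.amt | orders.id
blue | 9 | 8 | gina | 7 | 8 | 1
blue | 9 | 8 | frank | 7 | 8 | 10
red | 4 | 20 | gina | 80 | 20 | 6
After WHERE (1 rows):
sales.kind | sales.id | sales.amt | orders.name | orders.yr | orders.amt | orders.id
red | 4 | 20 | gina | 80 | 20 | 6
After SELECT (1 rows):
sales.amt | sales.kind
20 | red
After ORDER BY (1 rows):
sales.amt | sales.kind
20 | red

== RESULT ==
sales.amt | sales.kind
20 | red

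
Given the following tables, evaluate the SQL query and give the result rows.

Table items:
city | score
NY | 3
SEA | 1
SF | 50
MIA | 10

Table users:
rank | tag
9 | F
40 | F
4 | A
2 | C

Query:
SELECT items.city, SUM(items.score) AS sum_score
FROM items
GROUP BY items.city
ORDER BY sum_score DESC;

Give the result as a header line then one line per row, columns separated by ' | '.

== RESULT ==
items.city | sum_score
SF | 50
MIA | 10
NY | 3
SEA | 1

Derivation:
After GROUP BY (4 rows):
items.city | sum_score
NY | 3
SEA | 1
SF | 50
MIA | 10
After ORDER BY (4 rows):
items.city | sum_score
SF | 50
MIA | 10
NY | 3
SEA | 1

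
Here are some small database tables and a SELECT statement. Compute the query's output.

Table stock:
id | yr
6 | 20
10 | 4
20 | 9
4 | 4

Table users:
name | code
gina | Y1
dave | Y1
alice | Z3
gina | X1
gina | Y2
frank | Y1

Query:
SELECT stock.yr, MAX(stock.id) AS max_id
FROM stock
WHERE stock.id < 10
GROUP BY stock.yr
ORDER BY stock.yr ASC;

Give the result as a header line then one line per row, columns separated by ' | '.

After WHERE (2 rows):
stock.id | stock.yr
6 | 20
4 | 4
After GROUP BY (2 rows):
stock.yr | max_id
20 | 6
4 | 4
After ORDER BY (2 rows):
stock.yr | max_id
4 | 4
20 | 6

== RESULT ==
stock.yr | max_id
4 | 4
20 | 6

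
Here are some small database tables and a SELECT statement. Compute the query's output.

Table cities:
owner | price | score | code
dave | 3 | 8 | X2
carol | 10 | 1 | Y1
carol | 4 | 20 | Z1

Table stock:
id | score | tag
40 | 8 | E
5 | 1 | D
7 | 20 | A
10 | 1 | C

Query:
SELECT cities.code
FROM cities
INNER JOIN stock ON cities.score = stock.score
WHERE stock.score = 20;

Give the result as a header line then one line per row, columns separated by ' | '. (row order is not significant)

== RESULT ==
cities.code
Z1

Derivation:
After JOIN stock (4 rows):
cities.owner | cities.price | cities.score | cities.code | stock.id | stock.score | stock.tag
dave | 3 | 8 | X2 | 40 | 8 | E
carol | 10 | 1 | Y1 | 5 | 1 | D
carol | 10 | 1 | Y1 | 10 | 1 | C
carol | 4 | 20 | Z1 | 7 | 20 | A
After WHERE (1 rows):
cities.owner | cities.price | cities.score | cities.code | stock.id | stock.score | stock.tag
carol | 4 | 20 | Z1 | 7 | 20 | A
After SELECT (1 rows):
cities.code
Z1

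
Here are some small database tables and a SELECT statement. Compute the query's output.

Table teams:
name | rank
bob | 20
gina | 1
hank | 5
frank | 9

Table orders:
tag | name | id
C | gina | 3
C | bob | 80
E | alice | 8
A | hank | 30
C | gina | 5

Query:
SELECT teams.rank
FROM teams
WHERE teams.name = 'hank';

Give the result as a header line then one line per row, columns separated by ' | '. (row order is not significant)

== RESULT ==
teams.rank
5

Derivation:
After WHERE (1 rows):
teams.name | teams.rank
hank | 5
After SELECT (1 rows):
teams.rank
5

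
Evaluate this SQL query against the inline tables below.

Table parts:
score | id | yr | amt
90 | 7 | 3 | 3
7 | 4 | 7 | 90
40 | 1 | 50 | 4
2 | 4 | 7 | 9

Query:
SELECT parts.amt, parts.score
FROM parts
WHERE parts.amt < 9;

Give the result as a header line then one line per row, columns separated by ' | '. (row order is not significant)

After WHERE (2 rows):
parts.score | parts.id | parts.yr | parts.amt
90 | 7 | 3 | 3
40 | 1 | 50 | 4
After SELECT (2 rows):
parts.amt | parts.score
3 | 90
4 | 40

== RESULT ==
parts.amt | parts.score
3 | 90
4 | 40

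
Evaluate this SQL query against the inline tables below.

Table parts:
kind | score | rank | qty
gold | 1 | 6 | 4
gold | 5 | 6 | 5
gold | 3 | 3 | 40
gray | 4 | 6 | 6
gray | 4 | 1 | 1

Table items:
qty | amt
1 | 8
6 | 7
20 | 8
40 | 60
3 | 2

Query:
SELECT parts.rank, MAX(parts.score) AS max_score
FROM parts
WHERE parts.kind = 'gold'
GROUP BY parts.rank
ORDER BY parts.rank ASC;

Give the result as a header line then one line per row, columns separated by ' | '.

== RESULT ==
parts.rank | max_score
3 | 3
6 | 5

Derivation:
After WHERE (3 rows):
parts.kind | parts.score | parts.rank | parts.qty
gold | 1 | 6 | 4
gold | 5 | 6 | 5
gold | 3 | 3 | 40
After GROUP BY (2 rows):
parts.rank | max_score
6 | 5
3 | 3
After ORDER BY (2 rows):
parts.rank | max_score
3 | 3
6 | 5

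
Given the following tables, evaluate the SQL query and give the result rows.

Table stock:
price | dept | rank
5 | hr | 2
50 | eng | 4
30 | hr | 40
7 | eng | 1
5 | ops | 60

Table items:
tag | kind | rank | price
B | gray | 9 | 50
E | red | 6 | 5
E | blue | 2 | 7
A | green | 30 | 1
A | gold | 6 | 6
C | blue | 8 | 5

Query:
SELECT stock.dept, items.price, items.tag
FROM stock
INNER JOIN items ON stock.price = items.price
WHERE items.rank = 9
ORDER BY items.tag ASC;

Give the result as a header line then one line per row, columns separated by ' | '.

After JOIN items (6 rows):
stock.price | stock.dept | stock.rank | items.tag | items.kind | items.rank | items.price
5 | hr | 2 | E | red | 6 | 5
5 | hr | 2 | C | blue | 8 | 5
50 | eng | 4 | B | gray | 9 | 50
7 | eng | 1 | E | blue | 2 | 7
5 | ops | 60 | E | red | 6 | 5
5 | ops | 60 | C | blue | 8 | 5
After WHERE (1 rows):
stock.price | stock.dept | stock.rank | items.tag | items.kind | items.rank | items.price
50 | eng | 4 | B | gray | 9 | 50
After SELECT (1 rows):
stock.dept | items.price | items.tag
eng | 50 | B
After ORDER BY (1 rows):
stock.dept | items.price | items.tag
eng | 50 | B

== RESULT ==
stock.dept | items.price | items.tag
eng | 50 | B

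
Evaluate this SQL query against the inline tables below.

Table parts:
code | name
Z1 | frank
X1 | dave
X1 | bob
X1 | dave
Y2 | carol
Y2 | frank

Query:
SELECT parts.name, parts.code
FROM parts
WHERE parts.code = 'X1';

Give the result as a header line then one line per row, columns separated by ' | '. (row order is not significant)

== RESULT ==
parts.name | parts.code
dave | X1
bob | X1
dave | X1

Derivation:
After WHERE (3 rows):
parts.code | parts.name
X1 | dave
X1 | bob
X1 | dave
After SELECT (3 rows):
parts.name | parts.code
dave | X1
bob | X1
dave | X1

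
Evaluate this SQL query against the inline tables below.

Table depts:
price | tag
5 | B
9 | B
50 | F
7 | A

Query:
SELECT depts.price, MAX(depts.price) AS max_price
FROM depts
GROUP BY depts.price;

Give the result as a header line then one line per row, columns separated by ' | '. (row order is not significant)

== RESULT ==
depts.price | max_price
5 | 5
9 | 9
50 | 50
7 | 7

Derivation:
After GROUP BY (4 rows):
depts.price | max_price
5 | 5
9 | 9
50 | 50
7 | 7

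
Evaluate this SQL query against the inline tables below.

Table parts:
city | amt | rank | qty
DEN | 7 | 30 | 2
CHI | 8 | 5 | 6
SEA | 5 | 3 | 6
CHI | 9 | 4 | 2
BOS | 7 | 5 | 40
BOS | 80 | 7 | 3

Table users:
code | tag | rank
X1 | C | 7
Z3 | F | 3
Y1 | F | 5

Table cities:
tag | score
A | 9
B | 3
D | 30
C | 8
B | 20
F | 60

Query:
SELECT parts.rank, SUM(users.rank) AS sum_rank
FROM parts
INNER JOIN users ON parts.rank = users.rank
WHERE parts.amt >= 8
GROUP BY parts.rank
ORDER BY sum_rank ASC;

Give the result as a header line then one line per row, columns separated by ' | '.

== RESULT ==
parts.rank | sum_rank
5 | 5
7 | 7

Derivation:
After JOIN users (4 rows):
parts.city | parts.amt | parts.rank | parts.qty | users.code | users.tag | users.rank
CHI | 8 | 5 | 6 | Y1 | F | 5
SEA | 5 | 3 | 6 | Z3 | F | 3
BOS | 7 | 5 | 40 | Y1 | F | 5
BOS | 80 | 7 | 3 | X1 | C | 7
After WHERE (2 rows):
parts.city | parts.amt | parts.rank | parts.qty | users.code | users.tag | users.rank
CHI | 8 | 5 | 6 | Y1 | F | 5
BOS | 80 | 7 | 3 | X1 | C | 7
After GROUP BY (2 rows):
parts.rank | sum_rank
5 | 5
7 | 7
After ORDER BY (2 rows):
parts.rank | sum_rank
5 | 5
7 | 7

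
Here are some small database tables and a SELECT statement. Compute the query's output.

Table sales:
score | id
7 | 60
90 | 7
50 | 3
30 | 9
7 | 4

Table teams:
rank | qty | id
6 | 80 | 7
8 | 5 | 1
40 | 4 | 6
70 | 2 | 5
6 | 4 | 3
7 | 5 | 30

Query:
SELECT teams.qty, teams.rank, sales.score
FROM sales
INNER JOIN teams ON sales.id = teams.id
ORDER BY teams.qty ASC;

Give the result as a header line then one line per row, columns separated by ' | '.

== RESULT ==
teams.qty | teams.rank | sales.score
4 | 6 | 50
80 | 6 | 90

Derivation:
After JOIN teams (2 rows):
sales.score | sales.id | teams.rank | teams.qty | teams.id
90 | 7 | 6 | 80 | 7
50 | 3 | 6 | 4 | 3
After SELECT (2 rows):
teams.qty | teams.rank | sales.score
80 | 6 | 90
4 | 6 | 50
After ORDER BY (2 rows):
teams.qty | teams.rank | sales.score
4 | 6 | 50
80 | 6 | 90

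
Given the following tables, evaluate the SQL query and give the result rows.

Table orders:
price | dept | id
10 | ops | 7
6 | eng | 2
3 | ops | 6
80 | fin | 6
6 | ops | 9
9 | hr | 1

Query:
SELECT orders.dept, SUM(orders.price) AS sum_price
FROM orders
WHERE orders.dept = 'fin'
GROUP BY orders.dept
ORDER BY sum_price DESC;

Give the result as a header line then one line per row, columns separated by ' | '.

After WHERE (1 rows):
orders.price | orders.dept | orders.id
80 | fin | 6
After GROUP BY (1 rows):
orders.dept | sum_price
fin | 80
After ORDER BY (1 rows):
orders.dept | sum_price
fin | 80

== RESULT ==
orders.dept | sum_price
fin | 80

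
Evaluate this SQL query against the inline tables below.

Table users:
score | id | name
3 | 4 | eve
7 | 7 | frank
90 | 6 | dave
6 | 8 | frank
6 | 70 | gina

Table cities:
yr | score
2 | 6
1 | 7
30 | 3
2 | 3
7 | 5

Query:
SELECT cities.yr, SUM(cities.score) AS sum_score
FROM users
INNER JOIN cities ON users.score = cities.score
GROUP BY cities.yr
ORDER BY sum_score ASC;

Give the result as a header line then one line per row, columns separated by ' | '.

== RESULT ==
cities.yr | sum_score
30 | 3
1 | 7
2 | 15

Derivation:
After JOIN cities (5 rows):
users.score | users.id | users.name | cities.yr | cities.score
3 | 4 | eve | 30 | 3
3 | 4 | eve | 2 | 3
7 | 7 | frank | 1 | 7
6 | 8 | frank | 2 | 6
6 | 70 | gina | 2 | 6
After GROUP BY (3 rows):
cities.yr | sum_score
30 | 3
2 | 15
1 | 7
After ORDER BY (3 rows):
cities.yr | sum_score
30 | 3
1 | 7
2 | 15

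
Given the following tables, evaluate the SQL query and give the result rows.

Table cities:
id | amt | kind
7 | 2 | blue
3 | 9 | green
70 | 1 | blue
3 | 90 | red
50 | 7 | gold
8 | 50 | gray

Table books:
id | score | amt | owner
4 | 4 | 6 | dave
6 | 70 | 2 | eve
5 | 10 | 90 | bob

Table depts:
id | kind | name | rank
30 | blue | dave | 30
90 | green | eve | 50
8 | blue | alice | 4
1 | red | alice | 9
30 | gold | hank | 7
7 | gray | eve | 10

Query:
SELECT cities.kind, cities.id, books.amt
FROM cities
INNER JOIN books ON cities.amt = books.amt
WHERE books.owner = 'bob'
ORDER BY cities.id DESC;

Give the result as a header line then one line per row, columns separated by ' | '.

== RESULT ==
cities.kind | cities.id | books.amt
red | 3 | 90

Derivation:
After JOIN books (2 rows):
cities.id | cities.amt | cities.kind | books.id | books.score | books.amt | books.owner
7 | 2 | blue | 6 | 70 | 2 | eve
3 | 90 | red | 5 | 10 | 90 | bob
After WHERE (1 rows):
cities.id | cities.amt | cities.kind | books.id | books.score | books.amt | books.owner
3 | 90 | red | 5 | 10 | 90 | bob
After SELECT (1 rows):
cities.kind | cities.id | books.amt
red | 3 | 90
After ORDER BY (1 rows):
cities.kind | cities.id | books.amt
red | 3 | 90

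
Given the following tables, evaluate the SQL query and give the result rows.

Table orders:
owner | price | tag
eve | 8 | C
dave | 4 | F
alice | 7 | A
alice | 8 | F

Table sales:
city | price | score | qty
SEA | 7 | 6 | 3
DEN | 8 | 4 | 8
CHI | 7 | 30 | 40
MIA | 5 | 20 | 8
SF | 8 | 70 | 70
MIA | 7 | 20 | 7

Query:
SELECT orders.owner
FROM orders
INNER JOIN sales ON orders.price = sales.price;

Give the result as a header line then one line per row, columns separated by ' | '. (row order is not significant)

== RESULT ==
orders.owner
eve
eve
alice
alice
alice
alice
alice

Derivation:
After JOIN sales (7 rows):
orders.owner | orders.price | orders.tag | sales.city | sales.price | sales.score | sales.qty
eve | 8 | C | DEN | 8 | 4 | 8
eve | 8 | C | SF | 8 | 70 | 70
alice | 7 | A | SEA | 7 | 6 | 3
alice | 7 | A | CHI | 7 | 30 | 40
alice | 7 | A | MIA | 7 | 20 | 7
alice | 8 | F | DEN | 8 | 4 | 8
alice | 8 | F | SF | 8 | 70 | 70
After SELECT (7 rows):
orders.owner
eve
eve
alice
alice
alice
alice
alice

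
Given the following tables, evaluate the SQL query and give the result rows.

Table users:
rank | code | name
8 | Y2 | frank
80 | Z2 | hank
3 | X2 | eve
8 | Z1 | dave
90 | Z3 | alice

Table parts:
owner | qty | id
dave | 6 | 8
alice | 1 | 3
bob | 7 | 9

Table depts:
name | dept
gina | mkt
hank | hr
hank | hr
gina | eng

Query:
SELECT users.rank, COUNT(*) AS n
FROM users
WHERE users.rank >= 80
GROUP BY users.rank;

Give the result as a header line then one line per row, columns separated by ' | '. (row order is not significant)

== RESULT ==
users.rank | n
80 | 1
90 | 1

Derivation:
After WHERE (2 rows):
users.rank | users.code | users.name
80 | Z2 | hank
90 | Z3 | alice
After GROUP BY (2 rows):
users.rank | n
80 | 1
90 | 1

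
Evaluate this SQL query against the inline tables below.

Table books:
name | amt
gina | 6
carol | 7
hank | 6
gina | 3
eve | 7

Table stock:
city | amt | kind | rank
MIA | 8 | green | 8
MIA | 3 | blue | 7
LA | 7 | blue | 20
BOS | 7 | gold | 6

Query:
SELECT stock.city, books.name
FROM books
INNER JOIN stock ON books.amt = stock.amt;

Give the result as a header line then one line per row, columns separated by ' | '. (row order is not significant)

== RESULT ==
stock.city | books.name
LA | carol
BOS | carol
MIA | gina
LA | eve
BOS | eve

Derivation:
After JOIN stock (5 rows):
books.name | books.amt | stock.city | stock.amt | stock.kind | stock.rank
carol | 7 | LA | 7 | blue | 20
carol | 7 | BOS | 7 | gold | 6
gina | 3 | MIA | 3 | blue | 7
eve | 7 | LA | 7 | blue | 20
eve | 7 | BOS | 7 | gold | 6
After SELECT (5 rows):
stock.city | books.name
LA | carol
BOS | carol
MIA | gina
LA | eve
BOS | eve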